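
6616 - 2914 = 3702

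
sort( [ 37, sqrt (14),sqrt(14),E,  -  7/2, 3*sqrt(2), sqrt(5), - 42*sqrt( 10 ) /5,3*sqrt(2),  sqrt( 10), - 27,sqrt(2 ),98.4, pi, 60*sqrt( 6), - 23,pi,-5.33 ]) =[ - 27, - 42*sqrt(10)/5,-23, - 5.33,- 7/2,sqrt( 2),sqrt( 5), E, pi,pi,sqrt(10),sqrt( 14), sqrt(14),3 * sqrt(2), 3*sqrt(2),37,98.4 , 60*sqrt(6)]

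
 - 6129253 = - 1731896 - 4397357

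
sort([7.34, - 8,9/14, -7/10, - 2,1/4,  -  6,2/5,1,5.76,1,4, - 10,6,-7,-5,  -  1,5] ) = [ - 10, - 8, -7,-6, - 5, - 2,- 1 ,-7/10,1/4,2/5, 9/14,1, 1,4,5,5.76, 6, 7.34 ] 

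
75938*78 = 5923164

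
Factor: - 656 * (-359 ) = 2^4 * 41^1*359^1 = 235504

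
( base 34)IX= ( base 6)2553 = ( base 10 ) 645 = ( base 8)1205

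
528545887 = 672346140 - 143800253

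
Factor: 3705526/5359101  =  336866/487191=2^1*3^(  -  1)*251^( - 1 )*647^ ( - 1 ) * 168433^1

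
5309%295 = 294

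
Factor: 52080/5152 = 2^( - 1 )*3^1*5^1 *23^( - 1 )*31^1 = 465/46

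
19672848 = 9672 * 2034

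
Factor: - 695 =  - 5^1 * 139^1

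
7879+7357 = 15236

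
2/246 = 1/123 = 0.01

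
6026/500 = 12 + 13/250  =  12.05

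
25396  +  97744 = 123140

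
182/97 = 182/97  =  1.88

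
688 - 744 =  -56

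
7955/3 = 7955/3 =2651.67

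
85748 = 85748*1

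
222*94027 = 20873994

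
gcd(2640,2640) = 2640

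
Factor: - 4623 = - 3^1 *23^1*67^1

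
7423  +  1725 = 9148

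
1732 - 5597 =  - 3865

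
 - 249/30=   -  9 + 7/10  =  -8.30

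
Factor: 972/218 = 486/109 =2^1  *3^5*109^( - 1 ) 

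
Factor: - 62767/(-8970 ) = 2729/390= 2^( - 1 )*3^( - 1) *5^( - 1 )*13^( - 1 )*2729^1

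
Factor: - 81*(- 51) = 3^5*17^1 = 4131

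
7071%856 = 223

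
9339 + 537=9876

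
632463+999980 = 1632443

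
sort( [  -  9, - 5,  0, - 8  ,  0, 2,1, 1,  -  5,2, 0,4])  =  [ - 9 , -8 , - 5,-5, 0,0 , 0 , 1, 1, 2,  2,4]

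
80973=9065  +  71908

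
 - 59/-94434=59/94434  =  0.00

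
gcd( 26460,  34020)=3780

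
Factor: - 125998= - 2^1*73^1*863^1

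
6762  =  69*98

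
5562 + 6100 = 11662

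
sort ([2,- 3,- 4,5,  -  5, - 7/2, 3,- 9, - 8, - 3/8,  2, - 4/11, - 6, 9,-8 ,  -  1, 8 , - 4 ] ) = [-9,  -  8 , - 8, -6, - 5, - 4,  -  4, -7/2, -3, - 1,-3/8, - 4/11, 2, 2,3,5,8, 9]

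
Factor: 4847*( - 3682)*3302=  - 58929651508 = - 2^2*7^1*13^1*37^1*127^1*131^1*263^1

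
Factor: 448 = 2^6*7^1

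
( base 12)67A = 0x3be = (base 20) 27I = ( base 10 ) 958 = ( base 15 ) 43d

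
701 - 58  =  643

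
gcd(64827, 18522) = 9261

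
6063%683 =599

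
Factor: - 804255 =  - 3^1*5^1*53617^1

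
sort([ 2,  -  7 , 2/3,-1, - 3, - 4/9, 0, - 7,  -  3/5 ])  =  [ - 7, - 7, - 3, - 1, - 3/5, - 4/9, 0, 2/3,2 ] 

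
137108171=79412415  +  57695756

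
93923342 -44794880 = 49128462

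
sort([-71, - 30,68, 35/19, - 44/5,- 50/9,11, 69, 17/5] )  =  [ - 71, - 30,- 44/5,  -  50/9, 35/19, 17/5 , 11,68,69 ]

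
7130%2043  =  1001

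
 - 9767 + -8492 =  - 18259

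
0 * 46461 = 0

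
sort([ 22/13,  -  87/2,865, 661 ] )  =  [ - 87/2, 22/13, 661, 865] 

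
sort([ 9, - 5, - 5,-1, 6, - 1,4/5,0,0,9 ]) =[-5, - 5, - 1, - 1,0, 0, 4/5, 6 , 9,  9]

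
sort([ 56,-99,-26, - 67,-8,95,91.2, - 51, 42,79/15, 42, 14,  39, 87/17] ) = [  -  99, - 67, - 51, - 26,-8,  87/17, 79/15, 14,39, 42, 42  ,  56,  91.2, 95 ] 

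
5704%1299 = 508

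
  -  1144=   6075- 7219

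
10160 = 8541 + 1619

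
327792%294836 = 32956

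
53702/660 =81  +  11/30=   81.37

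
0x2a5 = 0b1010100101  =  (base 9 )832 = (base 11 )566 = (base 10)677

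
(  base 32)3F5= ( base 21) 818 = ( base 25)5H7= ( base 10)3557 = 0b110111100101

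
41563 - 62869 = - 21306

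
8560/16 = 535=535.00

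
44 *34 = 1496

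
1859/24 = 77 + 11/24 = 77.46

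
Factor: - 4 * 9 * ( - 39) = 1404 = 2^2*3^3 * 13^1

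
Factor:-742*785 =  - 2^1*5^1 * 7^1 * 53^1*157^1= - 582470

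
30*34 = 1020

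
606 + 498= 1104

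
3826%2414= 1412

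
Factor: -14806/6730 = -5^ ( - 1) * 11^1 = -11/5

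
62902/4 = 31451/2 = 15725.50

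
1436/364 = 359/91 = 3.95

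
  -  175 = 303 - 478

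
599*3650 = 2186350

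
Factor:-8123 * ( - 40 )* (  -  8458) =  - 2^4* 5^1* 4229^1 *8123^1   =  -2748173360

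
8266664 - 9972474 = -1705810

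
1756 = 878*2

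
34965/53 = 659 + 38/53 = 659.72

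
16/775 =16/775  =  0.02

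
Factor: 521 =521^1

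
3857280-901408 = 2955872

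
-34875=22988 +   -  57863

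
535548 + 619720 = 1155268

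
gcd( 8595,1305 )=45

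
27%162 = 27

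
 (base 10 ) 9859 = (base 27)de4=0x2683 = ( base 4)2122003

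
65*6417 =417105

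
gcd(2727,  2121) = 303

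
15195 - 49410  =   - 34215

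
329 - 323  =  6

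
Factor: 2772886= 2^1*1386443^1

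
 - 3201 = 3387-6588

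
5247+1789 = 7036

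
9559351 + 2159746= 11719097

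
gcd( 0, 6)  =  6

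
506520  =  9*56280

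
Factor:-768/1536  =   - 2^ ( - 1) = - 1/2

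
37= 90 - 53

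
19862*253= 5025086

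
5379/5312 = 1 + 67/5312 = 1.01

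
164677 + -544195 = -379518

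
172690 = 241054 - 68364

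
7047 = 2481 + 4566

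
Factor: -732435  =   - 3^1*5^1*11^1*23^1*193^1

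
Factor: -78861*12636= - 996487596 = - 2^2*3^6*13^1 *97^1*271^1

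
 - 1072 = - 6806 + 5734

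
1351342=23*58754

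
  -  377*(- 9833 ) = 3707041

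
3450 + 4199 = 7649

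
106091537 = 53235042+52856495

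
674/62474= 337/31237 = 0.01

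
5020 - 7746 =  - 2726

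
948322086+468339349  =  1416661435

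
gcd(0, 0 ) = 0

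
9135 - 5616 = 3519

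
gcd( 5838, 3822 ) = 42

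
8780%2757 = 509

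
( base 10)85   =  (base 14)61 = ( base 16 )55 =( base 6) 221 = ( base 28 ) 31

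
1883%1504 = 379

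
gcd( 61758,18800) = 94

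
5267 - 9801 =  - 4534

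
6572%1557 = 344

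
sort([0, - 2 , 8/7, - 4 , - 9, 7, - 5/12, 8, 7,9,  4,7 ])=[-9 , - 4, - 2, - 5/12,0, 8/7,4,7,7, 7, 8,9]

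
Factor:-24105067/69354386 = - 2^( - 1 )*7^1*107^1*3557^( - 1)*9749^( - 1)*32183^1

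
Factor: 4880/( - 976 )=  - 5=   -5^1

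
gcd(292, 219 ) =73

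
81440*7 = 570080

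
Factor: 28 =2^2*7^1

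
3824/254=15 + 7/127= 15.06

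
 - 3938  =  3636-7574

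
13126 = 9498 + 3628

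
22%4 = 2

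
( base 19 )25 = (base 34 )19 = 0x2B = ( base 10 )43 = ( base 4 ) 223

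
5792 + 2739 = 8531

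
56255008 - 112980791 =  - 56725783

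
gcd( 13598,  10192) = 26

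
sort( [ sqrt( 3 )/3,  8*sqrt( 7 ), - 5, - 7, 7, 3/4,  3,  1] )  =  [ - 7, - 5, sqrt( 3 )/3,3/4,1 , 3,7,  8*sqrt(7 )]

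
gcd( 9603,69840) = 873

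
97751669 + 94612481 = 192364150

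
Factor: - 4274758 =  - 2^1 *37^1*61^1*947^1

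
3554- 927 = 2627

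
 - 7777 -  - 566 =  - 7211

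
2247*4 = 8988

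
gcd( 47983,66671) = 1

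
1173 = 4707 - 3534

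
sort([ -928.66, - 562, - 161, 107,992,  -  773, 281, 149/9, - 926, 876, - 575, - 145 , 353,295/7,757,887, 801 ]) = [-928.66,-926, - 773, - 575, - 562,-161,-145,149/9 , 295/7, 107,281, 353,757,801,876,887,  992]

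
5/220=1/44 =0.02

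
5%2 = 1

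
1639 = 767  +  872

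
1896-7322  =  -5426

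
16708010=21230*787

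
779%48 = 11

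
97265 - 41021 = 56244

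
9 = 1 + 8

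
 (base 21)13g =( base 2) 1000001000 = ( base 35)EU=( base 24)LG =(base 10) 520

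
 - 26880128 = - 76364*352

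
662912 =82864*8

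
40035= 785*51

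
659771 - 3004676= - 2344905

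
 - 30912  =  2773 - 33685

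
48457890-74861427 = -26403537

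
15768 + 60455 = 76223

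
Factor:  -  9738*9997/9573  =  -32450262/3191 = - 2^1*3^1*13^1*541^1*769^1*3191^( - 1 ) 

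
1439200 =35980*40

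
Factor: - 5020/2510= - 2 = - 2^1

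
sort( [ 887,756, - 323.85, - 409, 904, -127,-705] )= [ - 705, - 409,-323.85, - 127,756,887,904] 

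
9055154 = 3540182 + 5514972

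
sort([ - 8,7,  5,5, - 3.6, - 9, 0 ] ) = [ - 9, - 8,- 3.6,0, 5, 5, 7 ]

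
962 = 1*962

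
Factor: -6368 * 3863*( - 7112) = 2^8 * 7^1 * 127^1 * 199^1*3863^1 = 174952241408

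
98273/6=16378 + 5/6 = 16378.83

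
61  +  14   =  75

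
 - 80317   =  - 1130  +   - 79187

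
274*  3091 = 846934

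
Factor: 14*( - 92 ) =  - 2^3*7^1*23^1 = - 1288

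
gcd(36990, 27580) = 10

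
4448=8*556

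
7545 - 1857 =5688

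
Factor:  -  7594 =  - 2^1*3797^1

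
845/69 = 12 + 17/69 = 12.25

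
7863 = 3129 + 4734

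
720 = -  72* ( - 10) 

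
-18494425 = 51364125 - 69858550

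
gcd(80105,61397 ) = 1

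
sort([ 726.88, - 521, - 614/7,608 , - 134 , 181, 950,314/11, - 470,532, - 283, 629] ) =[ - 521, - 470, - 283, - 134, -614/7,314/11,181,  532,608,629, 726.88,950] 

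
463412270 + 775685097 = 1239097367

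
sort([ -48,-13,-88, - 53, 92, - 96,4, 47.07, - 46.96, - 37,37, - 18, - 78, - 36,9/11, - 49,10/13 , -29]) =[-96,- 88, - 78, - 53, - 49, - 48, -46.96 , - 37  , - 36, - 29, - 18, - 13, 10/13,9/11,4, 37,47.07, 92 ]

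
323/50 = 323/50 = 6.46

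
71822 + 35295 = 107117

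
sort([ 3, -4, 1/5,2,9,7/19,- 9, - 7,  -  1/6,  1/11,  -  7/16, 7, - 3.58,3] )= [ - 9, -7 , - 4, - 3.58, - 7/16 , -1/6,1/11,1/5, 7/19, 2, 3, 3,7, 9]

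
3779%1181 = 236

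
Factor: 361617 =3^1*120539^1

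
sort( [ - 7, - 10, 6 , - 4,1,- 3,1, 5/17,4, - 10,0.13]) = [-10, - 10,  -  7,-4,-3,  0.13,5/17, 1 , 1,4, 6]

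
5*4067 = 20335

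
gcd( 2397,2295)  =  51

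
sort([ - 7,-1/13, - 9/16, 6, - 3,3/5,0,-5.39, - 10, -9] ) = [ - 10, - 9, -7, - 5.39, - 3, - 9/16, - 1/13, 0 , 3/5,  6 ]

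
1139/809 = 1 + 330/809  =  1.41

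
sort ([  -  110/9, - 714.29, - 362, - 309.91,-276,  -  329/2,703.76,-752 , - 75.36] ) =[ - 752,- 714.29, - 362,  -  309.91, - 276, - 329/2, - 75.36,-110/9, 703.76 ]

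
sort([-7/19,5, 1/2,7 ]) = [ - 7/19,1/2 , 5, 7]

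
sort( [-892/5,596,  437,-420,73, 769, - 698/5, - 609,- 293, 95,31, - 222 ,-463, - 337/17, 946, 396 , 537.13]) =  [-609,-463,-420, - 293 , - 222, - 892/5, - 698/5, - 337/17,31,73, 95, 396, 437  ,  537.13,  596, 769  ,  946 ]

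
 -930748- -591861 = -338887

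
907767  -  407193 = 500574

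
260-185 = 75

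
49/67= 49/67 = 0.73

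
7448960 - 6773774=675186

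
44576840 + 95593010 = 140169850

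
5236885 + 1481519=6718404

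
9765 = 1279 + 8486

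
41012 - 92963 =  - 51951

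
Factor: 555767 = 555767^1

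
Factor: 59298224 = 2^4*3706139^1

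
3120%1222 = 676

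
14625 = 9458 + 5167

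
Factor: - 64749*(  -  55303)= 3580813947 = 3^1*29^1*113^1 * 191^1*1907^1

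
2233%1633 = 600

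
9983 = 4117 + 5866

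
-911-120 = -1031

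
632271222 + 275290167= 907561389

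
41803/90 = 41803/90 = 464.48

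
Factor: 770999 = 113^1*6823^1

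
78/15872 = 39/7936 = 0.00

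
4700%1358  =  626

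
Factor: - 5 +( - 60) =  - 5^1* 13^1 = - 65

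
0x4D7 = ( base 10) 1239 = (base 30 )1b9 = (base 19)384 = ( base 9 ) 1626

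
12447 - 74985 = -62538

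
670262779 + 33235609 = 703498388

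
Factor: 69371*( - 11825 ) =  - 5^2*11^1*43^1*69371^1 = - 820312075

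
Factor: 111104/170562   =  256/393 = 2^8*3^(- 1)*131^( - 1)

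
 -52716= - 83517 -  - 30801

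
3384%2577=807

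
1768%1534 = 234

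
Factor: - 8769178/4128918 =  - 3^ (-1)*11^1*17^1* 83^(-1)*8291^( - 1 ) * 23447^1 = - 4384589/2064459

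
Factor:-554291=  - 67^1*8273^1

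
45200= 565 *80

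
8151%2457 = 780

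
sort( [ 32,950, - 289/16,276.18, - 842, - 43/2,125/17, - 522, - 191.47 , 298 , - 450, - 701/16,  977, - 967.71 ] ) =[ - 967.71, - 842, - 522, - 450,  -  191.47, - 701/16, - 43/2,- 289/16,125/17,32,276.18,298,950 , 977] 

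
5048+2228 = 7276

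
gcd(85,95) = 5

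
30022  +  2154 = 32176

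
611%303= 5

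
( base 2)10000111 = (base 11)113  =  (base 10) 135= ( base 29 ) 4J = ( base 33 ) 43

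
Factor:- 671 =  - 11^1*61^1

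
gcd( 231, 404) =1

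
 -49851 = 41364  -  91215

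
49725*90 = 4475250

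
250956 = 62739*4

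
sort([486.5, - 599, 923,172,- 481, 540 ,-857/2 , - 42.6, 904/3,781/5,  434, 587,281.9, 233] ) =[  -  599, - 481, - 857/2, - 42.6, 781/5,172, 233, 281.9,904/3, 434 , 486.5,540, 587, 923 ] 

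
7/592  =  7/592 = 0.01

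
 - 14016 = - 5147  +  -8869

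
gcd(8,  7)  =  1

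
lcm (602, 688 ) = 4816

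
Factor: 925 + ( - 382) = 543 = 3^1*181^1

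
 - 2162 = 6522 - 8684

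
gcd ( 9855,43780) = 5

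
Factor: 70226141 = 2237^1*31393^1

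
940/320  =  47/16 = 2.94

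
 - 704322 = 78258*( - 9)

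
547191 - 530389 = 16802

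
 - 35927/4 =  - 35927/4 = - 8981.75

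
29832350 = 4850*6151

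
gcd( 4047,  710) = 71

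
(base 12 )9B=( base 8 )167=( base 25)4j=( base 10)119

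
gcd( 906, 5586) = 6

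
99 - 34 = 65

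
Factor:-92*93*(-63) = 539028 = 2^2*3^3*7^1*23^1*31^1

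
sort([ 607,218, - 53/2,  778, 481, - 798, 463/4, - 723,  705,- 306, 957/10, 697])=[ - 798,-723, - 306, -53/2,957/10,463/4,218,481, 607,697,705,778 ] 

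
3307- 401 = 2906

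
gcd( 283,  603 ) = 1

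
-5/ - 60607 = 5/60607 = 0.00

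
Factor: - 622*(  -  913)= 567886 =2^1 * 11^1 * 83^1*311^1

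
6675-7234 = -559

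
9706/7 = 9706/7 = 1386.57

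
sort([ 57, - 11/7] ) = [-11/7,57]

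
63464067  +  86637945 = 150102012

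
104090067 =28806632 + 75283435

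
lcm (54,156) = 1404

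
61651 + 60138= 121789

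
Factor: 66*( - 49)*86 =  - 2^2 * 3^1*7^2 *11^1*43^1 = - 278124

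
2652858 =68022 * 39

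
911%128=15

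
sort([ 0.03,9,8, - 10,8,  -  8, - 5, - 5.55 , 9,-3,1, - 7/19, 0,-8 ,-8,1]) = [ - 10, - 8, - 8, - 8 , - 5.55, - 5, - 3,  -  7/19,0, 0.03,  1 , 1,8, 8,9,9 ] 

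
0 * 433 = 0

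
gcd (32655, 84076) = 1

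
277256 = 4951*56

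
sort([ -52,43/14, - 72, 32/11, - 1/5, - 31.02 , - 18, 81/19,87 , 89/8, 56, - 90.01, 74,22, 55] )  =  [ - 90.01,  -  72, - 52,-31.02,-18, -1/5, 32/11 , 43/14,81/19, 89/8,22,55,56, 74, 87]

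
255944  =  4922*52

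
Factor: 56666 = 2^1*29^1*977^1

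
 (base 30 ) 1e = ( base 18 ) 28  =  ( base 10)44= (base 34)1a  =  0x2c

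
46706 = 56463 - 9757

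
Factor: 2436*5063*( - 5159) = - 2^2*3^1*7^2*11^1*29^1*61^1*67^1 * 83^1  =  -63628361412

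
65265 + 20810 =86075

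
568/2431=568/2431 =0.23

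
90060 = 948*95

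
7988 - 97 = 7891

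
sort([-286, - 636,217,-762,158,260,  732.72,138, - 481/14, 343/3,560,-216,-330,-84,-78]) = [ - 762,-636,-330, - 286,  -  216, - 84, - 78, - 481/14,343/3,138,  158,217,260,560, 732.72]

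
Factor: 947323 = 13^1*72871^1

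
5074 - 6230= - 1156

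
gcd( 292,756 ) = 4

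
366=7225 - 6859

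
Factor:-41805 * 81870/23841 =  - 2^1*5^2 * 883^( - 1)*929^1*2729^1 = - 126762050/883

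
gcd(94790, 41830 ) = 10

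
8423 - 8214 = 209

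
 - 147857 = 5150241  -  5298098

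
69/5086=69/5086=0.01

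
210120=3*70040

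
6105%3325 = 2780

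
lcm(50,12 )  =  300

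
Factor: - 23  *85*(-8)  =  2^3*5^1* 17^1*23^1   =  15640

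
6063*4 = 24252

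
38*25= 950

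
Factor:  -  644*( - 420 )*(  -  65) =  - 2^4*3^1*5^2*7^2*13^1*23^1 = - 17581200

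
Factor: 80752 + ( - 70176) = 2^4*661^1 = 10576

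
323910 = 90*3599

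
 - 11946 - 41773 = -53719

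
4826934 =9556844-4729910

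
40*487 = 19480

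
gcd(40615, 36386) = 1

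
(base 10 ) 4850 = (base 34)46m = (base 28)656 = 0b1001011110010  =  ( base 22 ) a0a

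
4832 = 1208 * 4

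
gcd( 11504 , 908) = 4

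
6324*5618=35528232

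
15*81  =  1215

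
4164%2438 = 1726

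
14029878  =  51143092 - 37113214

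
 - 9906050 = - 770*12865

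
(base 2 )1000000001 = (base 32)g1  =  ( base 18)1a9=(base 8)1001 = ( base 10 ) 513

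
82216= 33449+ 48767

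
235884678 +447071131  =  682955809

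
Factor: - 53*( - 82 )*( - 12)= - 52152 =- 2^3*3^1*41^1*53^1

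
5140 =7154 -2014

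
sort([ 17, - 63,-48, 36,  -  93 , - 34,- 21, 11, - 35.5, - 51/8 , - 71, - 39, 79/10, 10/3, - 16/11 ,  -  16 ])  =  [ - 93, - 71, - 63, - 48, - 39, - 35.5, - 34, - 21 , - 16,-51/8, - 16/11,10/3,79/10,11 , 17 , 36 ]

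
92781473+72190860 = 164972333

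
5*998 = 4990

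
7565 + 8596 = 16161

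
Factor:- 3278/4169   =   - 2^1 * 149^1*379^( - 1)=- 298/379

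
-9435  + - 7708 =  - 17143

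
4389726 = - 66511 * (-66)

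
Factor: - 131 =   -  131^1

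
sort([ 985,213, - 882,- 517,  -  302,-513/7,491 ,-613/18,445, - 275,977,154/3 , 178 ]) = [ - 882 , - 517, - 302, - 275, - 513/7, - 613/18,154/3,  178 , 213,  445,491,977,  985] 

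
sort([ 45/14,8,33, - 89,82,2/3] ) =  [ - 89, 2/3, 45/14,8,33, 82]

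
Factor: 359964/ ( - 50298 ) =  - 594/83 = - 2^1*3^3*11^1*83^(-1)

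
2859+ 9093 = 11952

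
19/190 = 1/10=0.10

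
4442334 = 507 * 8762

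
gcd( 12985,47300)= 5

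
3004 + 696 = 3700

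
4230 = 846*5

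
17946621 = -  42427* (-423)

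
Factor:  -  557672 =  - 2^3*69709^1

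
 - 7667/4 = -1917 + 1/4=- 1916.75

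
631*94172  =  59422532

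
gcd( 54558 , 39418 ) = 2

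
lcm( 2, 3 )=6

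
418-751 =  - 333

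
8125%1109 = 362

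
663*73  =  48399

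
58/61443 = 58/61443 = 0.00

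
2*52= 104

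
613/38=613/38 = 16.13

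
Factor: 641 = 641^1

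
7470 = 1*7470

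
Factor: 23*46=2^1*23^2=1058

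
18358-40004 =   -  21646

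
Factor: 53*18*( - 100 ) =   -  2^3 *3^2*5^2*53^1 = -95400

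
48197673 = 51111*943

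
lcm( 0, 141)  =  0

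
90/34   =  2 + 11/17 =2.65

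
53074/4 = 13268 + 1/2 = 13268.50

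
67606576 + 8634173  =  76240749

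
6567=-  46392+52959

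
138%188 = 138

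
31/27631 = 31/27631= 0.00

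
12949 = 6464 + 6485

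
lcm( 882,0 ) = 0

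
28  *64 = 1792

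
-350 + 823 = 473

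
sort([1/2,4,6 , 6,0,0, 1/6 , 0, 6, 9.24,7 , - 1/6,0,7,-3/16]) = [ - 3/16,-1/6,0,0, 0,0,1/6,1/2,4,6, 6,6,7,7,9.24] 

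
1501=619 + 882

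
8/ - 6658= - 4/3329 = - 0.00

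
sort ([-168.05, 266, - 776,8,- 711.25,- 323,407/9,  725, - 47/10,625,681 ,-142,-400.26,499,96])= [ - 776, - 711.25, - 400.26, - 323,-168.05, - 142, - 47/10,8,407/9, 96,266,499, 625,681, 725]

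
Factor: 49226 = 2^1*151^1*163^1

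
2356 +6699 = 9055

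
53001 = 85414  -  32413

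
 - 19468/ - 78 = 249+23/39= 249.59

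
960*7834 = 7520640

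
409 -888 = -479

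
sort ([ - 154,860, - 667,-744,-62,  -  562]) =[ -744,-667,  -  562,  -  154, - 62,860] 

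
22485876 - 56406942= - 33921066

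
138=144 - 6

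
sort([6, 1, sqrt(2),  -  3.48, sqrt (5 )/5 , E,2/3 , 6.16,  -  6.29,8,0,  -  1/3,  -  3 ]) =[  -  6.29, - 3.48, - 3, - 1/3,0 , sqrt( 5 )/5, 2/3, 1,sqrt ( 2),E, 6,6.16,8 ]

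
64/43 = 1 + 21/43=1.49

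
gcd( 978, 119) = 1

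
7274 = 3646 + 3628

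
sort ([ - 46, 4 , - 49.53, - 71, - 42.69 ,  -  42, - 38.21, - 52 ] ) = [ - 71, - 52,-49.53, - 46, - 42.69,-42, - 38.21  ,  4 ] 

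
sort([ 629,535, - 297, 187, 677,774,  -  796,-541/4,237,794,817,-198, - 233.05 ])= [ - 796,  -  297, - 233.05,-198, - 541/4, 187, 237,535, 629,677,774,794 , 817]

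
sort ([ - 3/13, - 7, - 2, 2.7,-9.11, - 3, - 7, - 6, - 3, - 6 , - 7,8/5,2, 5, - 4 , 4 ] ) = [ - 9.11, - 7,-7, -7, - 6, - 6, - 4,- 3, - 3,-2, - 3/13,  8/5, 2,2.7, 4 , 5] 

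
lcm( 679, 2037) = 2037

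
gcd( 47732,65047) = 1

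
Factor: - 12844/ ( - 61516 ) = 7^ (  -  1 )*13^( - 1)*19^1 = 19/91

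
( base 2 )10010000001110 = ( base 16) 240e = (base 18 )1A8E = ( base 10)9230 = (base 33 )8fn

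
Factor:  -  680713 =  - 11^1 * 19^1*3257^1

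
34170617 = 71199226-37028609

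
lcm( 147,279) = 13671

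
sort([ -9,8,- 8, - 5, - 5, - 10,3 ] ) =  [ - 10,  -  9, - 8,- 5, - 5 , 3,  8]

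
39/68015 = 39/68015 = 0.00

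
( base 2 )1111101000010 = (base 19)1333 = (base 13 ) 3847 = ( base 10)8002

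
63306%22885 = 17536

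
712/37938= 356/18969 = 0.02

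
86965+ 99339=186304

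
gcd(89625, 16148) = 1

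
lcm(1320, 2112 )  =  10560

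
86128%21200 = 1328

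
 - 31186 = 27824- 59010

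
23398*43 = 1006114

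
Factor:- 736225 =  - 5^2*7^2*601^1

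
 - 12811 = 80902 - 93713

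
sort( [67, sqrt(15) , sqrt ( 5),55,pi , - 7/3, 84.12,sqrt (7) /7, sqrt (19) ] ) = [-7/3,  sqrt(7 ) /7, sqrt (5) , pi , sqrt( 15 ), sqrt( 19),55, 67, 84.12 ] 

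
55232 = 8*6904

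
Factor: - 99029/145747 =- 301/443=- 7^1*43^1*443^( - 1)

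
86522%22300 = 19622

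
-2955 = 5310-8265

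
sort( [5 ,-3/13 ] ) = [ -3/13 , 5]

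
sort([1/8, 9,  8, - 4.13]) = [ - 4.13,1/8, 8, 9]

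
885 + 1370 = 2255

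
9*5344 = 48096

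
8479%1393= 121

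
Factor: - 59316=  - 2^2*3^1*4943^1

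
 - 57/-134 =57/134   =  0.43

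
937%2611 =937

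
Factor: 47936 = 2^6*7^1*107^1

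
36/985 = 36/985 =0.04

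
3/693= 1/231  =  0.00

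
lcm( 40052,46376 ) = 881144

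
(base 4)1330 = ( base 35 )3j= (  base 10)124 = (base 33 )3P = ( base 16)7c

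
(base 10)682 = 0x2aa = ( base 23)16f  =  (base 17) 262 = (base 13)406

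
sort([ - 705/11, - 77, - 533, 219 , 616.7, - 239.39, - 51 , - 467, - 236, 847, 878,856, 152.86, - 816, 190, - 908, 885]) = [ - 908, -816, - 533 , - 467, - 239.39 , - 236, - 77, - 705/11, - 51 , 152.86,190,219, 616.7 , 847, 856,878, 885]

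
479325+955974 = 1435299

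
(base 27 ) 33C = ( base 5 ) 33110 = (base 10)2280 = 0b100011101000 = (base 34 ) 1X2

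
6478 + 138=6616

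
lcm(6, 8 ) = 24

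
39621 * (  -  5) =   -  198105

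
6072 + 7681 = 13753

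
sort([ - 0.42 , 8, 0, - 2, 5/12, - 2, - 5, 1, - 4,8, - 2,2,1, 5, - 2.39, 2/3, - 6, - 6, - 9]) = [  -  9, - 6, - 6, - 5, - 4, - 2.39, - 2, - 2, - 2, - 0.42, 0, 5/12, 2/3, 1,1,2, 5,8, 8] 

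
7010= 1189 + 5821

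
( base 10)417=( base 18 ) 153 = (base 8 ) 641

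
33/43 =33/43 = 0.77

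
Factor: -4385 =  - 5^1*877^1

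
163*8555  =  1394465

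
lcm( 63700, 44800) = 4076800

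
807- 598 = 209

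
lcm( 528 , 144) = 1584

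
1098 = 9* 122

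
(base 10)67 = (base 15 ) 47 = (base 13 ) 52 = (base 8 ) 103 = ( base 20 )37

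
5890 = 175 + 5715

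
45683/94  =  45683/94  =  485.99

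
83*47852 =3971716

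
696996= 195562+501434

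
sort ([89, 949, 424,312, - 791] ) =[ - 791, 89, 312,424,  949 ] 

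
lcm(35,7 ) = 35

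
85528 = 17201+68327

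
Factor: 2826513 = 3^2*59^1*5323^1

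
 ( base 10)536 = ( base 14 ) 2A4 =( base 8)1030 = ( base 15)25B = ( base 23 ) 107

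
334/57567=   334/57567 = 0.01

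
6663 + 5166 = 11829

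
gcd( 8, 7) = 1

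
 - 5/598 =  -1 + 593/598= -0.01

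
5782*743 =4296026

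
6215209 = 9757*637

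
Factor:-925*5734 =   -  5303950=- 2^1*5^2 * 37^1*47^1*61^1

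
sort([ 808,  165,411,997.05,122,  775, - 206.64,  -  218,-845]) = [  -  845,-218, - 206.64,  122, 165,411, 775,  808,997.05]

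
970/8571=970/8571 = 0.11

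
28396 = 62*458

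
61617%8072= 5113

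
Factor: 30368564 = 2^2*37^1*449^1*457^1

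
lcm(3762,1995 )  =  131670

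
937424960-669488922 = 267936038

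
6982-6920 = 62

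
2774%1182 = 410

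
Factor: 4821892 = 2^2*1205473^1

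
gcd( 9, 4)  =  1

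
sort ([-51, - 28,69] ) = [- 51, - 28, 69 ] 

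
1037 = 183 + 854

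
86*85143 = 7322298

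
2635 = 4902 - 2267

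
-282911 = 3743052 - 4025963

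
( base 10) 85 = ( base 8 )125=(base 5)320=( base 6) 221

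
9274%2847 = 733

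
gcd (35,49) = 7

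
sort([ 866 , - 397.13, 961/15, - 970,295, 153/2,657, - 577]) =[ - 970, - 577,  -  397.13,961/15,153/2, 295,657,866]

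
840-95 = 745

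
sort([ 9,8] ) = [ 8,9 ] 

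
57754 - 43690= 14064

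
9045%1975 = 1145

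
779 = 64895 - 64116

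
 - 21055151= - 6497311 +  - 14557840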